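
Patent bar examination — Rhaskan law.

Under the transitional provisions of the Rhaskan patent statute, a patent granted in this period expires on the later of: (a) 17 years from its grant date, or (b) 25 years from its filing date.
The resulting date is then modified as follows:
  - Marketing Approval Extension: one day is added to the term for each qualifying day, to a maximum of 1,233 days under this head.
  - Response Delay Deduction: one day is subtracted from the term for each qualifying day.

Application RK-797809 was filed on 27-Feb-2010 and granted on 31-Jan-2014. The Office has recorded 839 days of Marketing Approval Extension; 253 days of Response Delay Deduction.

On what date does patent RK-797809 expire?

2036-10-05

(a) grant + 17 years → 31 January 2031.
(b) filing + 25 years → 27 February 2035.
Later of the two: 27 February 2035.
Marketing Approval Extension: 839 days (within the 1233-day cap) → +839 days → 15 June 2037.
Response Delay Deduction: −253 days → 5 October 2036.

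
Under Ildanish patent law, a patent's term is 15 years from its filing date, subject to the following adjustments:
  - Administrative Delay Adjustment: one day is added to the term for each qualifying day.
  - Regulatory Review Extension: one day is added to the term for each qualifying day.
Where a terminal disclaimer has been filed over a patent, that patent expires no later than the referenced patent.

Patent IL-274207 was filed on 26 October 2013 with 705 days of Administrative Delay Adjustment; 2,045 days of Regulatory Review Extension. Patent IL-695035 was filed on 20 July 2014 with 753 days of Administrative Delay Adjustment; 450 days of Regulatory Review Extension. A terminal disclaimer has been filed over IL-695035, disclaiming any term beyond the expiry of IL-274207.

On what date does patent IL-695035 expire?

2032-11-04

Natural term of IL-695035:
  Base: filing + 15 years → 20 July 2029.
  Administrative Delay Adjustment: +753 days → 12 August 2031.
  Regulatory Review Extension: +450 days → 4 November 2032.
Expiry of referenced patent IL-274207:
  Base: filing + 15 years → 26 October 2028.
  Administrative Delay Adjustment: +705 days → 1 October 2030.
  Regulatory Review Extension: +2045 days → 7 May 2036.
Terminal disclaimer: IL-695035 expires on the earlier of 4 November 2032 and 7 May 2036.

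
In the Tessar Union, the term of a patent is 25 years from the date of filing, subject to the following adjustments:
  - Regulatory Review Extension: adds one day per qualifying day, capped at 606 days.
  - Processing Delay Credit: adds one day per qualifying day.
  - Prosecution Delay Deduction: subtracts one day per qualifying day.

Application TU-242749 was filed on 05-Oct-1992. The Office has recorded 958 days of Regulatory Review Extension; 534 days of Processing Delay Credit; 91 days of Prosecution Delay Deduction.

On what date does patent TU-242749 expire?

August 19, 2020

Base term: filing date + 25 years → 5 October 2017.
Regulatory Review Extension: 958 days claimed exceeds the 606-day cap, so +606 days → 3 June 2019.
Processing Delay Credit: +534 days → 18 November 2020.
Prosecution Delay Deduction: −91 days → 19 August 2020.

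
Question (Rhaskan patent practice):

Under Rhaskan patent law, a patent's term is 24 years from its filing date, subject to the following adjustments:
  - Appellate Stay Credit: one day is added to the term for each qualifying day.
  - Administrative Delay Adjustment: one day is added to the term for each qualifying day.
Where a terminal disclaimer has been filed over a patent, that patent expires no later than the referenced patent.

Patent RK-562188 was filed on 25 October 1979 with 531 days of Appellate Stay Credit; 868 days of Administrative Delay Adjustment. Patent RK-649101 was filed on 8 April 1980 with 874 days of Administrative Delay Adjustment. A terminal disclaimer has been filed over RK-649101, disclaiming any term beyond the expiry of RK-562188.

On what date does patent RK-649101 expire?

Natural term of RK-649101:
  Base: filing + 24 years → 8 April 2004.
  Administrative Delay Adjustment: +874 days → 30 August 2006.
Expiry of referenced patent RK-562188:
  Base: filing + 24 years → 25 October 2003.
  Appellate Stay Credit: +531 days → 8 April 2005.
  Administrative Delay Adjustment: +868 days → 24 August 2007.
Terminal disclaimer: RK-649101 expires on the earlier of 30 August 2006 and 24 August 2007.

August 30, 2006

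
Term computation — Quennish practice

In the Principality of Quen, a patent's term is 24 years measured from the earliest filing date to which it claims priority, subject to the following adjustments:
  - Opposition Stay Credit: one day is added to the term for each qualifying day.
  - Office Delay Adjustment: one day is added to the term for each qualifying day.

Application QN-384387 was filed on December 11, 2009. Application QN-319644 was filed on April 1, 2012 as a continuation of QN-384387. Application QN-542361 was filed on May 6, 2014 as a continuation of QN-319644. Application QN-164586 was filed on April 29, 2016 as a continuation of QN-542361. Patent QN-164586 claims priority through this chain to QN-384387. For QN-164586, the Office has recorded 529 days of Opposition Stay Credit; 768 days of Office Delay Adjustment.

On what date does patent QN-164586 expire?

Earliest priority filing: 11 December 2009.
Base term: 11 December 2009 + 24 years → 11 December 2033.
Opposition Stay Credit: +529 days → 24 May 2035.
Office Delay Adjustment: +768 days → 30 June 2037.

June 30, 2037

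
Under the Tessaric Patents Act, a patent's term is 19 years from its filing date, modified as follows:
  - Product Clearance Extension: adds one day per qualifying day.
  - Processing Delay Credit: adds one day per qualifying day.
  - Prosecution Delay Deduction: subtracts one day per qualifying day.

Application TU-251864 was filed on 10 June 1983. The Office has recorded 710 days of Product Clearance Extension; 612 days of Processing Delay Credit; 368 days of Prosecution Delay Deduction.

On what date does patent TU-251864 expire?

Base term: filing date + 19 years → 10 June 2002.
Product Clearance Extension: +710 days → 20 May 2004.
Processing Delay Credit: +612 days → 22 January 2006.
Prosecution Delay Deduction: −368 days → 19 January 2005.

January 19, 2005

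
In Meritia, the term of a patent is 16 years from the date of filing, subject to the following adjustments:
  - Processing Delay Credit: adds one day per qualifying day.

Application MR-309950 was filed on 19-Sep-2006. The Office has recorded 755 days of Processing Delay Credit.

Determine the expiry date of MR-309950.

Base term: filing date + 16 years → 19 September 2022.
Processing Delay Credit: +755 days → 13 October 2024.

2024-10-13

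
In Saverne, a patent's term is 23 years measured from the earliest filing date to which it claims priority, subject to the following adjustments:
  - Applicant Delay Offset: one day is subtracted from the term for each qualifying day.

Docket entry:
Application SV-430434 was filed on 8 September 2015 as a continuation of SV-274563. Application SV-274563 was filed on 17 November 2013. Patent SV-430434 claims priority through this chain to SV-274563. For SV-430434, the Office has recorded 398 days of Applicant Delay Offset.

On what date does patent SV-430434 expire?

October 16, 2035

Earliest priority filing: 17 November 2013.
Base term: 17 November 2013 + 23 years → 17 November 2036.
Applicant Delay Offset: −398 days → 16 October 2035.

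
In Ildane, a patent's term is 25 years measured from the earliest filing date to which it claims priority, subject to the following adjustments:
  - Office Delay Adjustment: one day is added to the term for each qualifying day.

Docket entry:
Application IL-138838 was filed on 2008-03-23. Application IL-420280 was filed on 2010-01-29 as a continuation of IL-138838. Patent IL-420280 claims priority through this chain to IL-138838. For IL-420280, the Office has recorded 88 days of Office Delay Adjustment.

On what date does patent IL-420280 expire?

Earliest priority filing: 23 March 2008.
Base term: 23 March 2008 + 25 years → 23 March 2033.
Office Delay Adjustment: +88 days → 19 June 2033.

2033-06-19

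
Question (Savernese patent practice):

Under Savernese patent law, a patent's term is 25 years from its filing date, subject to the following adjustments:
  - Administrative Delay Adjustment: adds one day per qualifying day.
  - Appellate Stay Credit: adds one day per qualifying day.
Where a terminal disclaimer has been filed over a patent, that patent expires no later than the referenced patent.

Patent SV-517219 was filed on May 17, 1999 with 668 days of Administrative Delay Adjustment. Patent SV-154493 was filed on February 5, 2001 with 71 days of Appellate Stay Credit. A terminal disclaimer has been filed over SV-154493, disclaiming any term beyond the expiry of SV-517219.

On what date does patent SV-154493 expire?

Natural term of SV-154493:
  Base: filing + 25 years → 5 February 2026.
  Appellate Stay Credit: +71 days → 17 April 2026.
Expiry of referenced patent SV-517219:
  Base: filing + 25 years → 17 May 2024.
  Administrative Delay Adjustment: +668 days → 16 March 2026.
Terminal disclaimer: SV-154493 expires on the earlier of 17 April 2026 and 16 March 2026.

March 16, 2026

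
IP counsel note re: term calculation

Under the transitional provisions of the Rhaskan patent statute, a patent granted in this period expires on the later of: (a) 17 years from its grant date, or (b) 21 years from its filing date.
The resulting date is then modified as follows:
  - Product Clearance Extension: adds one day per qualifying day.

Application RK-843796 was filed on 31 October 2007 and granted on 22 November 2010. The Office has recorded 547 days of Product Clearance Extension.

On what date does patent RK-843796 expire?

2030-05-01

(a) grant + 17 years → 22 November 2027.
(b) filing + 21 years → 31 October 2028.
Later of the two: 31 October 2028.
Product Clearance Extension: +547 days → 1 May 2030.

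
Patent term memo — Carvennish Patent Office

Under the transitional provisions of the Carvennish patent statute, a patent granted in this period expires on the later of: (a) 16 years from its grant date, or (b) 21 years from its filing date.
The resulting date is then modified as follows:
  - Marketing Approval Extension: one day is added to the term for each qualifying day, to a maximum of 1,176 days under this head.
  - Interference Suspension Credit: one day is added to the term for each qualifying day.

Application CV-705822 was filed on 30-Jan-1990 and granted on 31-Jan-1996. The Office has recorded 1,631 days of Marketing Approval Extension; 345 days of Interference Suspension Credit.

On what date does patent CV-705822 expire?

(a) grant + 16 years → 31 January 2012.
(b) filing + 21 years → 30 January 2011.
Later of the two: 31 January 2012.
Marketing Approval Extension: 1631 days claimed exceeds the 1176-day cap, so +1176 days → 21 April 2015.
Interference Suspension Credit: +345 days → 31 March 2016.

March 31, 2016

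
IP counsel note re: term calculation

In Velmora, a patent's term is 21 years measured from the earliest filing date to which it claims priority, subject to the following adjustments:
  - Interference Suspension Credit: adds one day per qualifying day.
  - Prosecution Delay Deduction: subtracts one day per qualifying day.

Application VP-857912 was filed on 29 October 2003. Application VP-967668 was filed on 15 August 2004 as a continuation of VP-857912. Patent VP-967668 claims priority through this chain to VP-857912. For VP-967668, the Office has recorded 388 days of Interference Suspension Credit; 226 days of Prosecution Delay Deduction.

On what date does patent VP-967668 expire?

April 9, 2025

Earliest priority filing: 29 October 2003.
Base term: 29 October 2003 + 21 years → 29 October 2024.
Interference Suspension Credit: +388 days → 21 November 2025.
Prosecution Delay Deduction: −226 days → 9 April 2025.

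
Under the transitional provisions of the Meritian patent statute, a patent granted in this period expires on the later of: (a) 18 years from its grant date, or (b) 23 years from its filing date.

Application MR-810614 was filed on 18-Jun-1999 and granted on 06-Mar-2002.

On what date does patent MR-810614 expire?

2022-06-18

(a) grant + 18 years → 6 March 2020.
(b) filing + 23 years → 18 June 2022.
Later of the two: 18 June 2022.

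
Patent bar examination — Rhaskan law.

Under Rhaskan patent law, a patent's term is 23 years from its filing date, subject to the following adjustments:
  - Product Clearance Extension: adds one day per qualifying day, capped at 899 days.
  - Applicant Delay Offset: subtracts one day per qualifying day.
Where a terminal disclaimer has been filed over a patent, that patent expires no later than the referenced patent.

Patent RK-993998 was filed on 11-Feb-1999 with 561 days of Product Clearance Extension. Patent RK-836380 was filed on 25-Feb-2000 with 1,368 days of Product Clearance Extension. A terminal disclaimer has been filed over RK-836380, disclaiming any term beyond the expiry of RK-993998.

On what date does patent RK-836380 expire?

Natural term of RK-836380:
  Base: filing + 23 years → 25 February 2023.
  Product Clearance Extension: 1368 days claimed exceeds the 899-day cap, so +899 days → 12 August 2025.
Expiry of referenced patent RK-993998:
  Base: filing + 23 years → 11 February 2022.
  Product Clearance Extension: 561 days (within the 899-day cap) → +561 days → 26 August 2023.
Terminal disclaimer: RK-836380 expires on the earlier of 12 August 2025 and 26 August 2023.

August 26, 2023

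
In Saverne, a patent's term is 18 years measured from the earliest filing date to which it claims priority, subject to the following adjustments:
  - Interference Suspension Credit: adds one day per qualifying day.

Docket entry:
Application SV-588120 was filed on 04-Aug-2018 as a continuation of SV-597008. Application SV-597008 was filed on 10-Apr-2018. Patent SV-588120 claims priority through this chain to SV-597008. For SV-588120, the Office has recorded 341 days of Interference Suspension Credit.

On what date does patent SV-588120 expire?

Earliest priority filing: 10 April 2018.
Base term: 10 April 2018 + 18 years → 10 April 2036.
Interference Suspension Credit: +341 days → 17 March 2037.

March 17, 2037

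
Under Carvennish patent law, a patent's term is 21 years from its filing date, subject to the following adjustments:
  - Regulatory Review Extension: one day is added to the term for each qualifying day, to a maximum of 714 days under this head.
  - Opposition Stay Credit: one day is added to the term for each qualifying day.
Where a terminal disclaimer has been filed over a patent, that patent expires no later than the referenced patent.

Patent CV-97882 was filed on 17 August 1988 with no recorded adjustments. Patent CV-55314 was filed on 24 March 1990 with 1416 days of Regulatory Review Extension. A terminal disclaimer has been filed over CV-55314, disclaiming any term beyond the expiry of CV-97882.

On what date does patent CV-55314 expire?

Natural term of CV-55314:
  Base: filing + 21 years → 24 March 2011.
  Regulatory Review Extension: 1416 days claimed exceeds the 714-day cap, so +714 days → 7 March 2013.
Expiry of referenced patent CV-97882:
  Base: filing + 21 years → 17 August 2009.
Terminal disclaimer: CV-55314 expires on the earlier of 7 March 2013 and 17 August 2009.

2009-08-17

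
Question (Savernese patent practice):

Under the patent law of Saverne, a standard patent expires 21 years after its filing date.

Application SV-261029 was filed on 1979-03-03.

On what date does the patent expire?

Filing date + 21 years → 3 March 2000.

March 3, 2000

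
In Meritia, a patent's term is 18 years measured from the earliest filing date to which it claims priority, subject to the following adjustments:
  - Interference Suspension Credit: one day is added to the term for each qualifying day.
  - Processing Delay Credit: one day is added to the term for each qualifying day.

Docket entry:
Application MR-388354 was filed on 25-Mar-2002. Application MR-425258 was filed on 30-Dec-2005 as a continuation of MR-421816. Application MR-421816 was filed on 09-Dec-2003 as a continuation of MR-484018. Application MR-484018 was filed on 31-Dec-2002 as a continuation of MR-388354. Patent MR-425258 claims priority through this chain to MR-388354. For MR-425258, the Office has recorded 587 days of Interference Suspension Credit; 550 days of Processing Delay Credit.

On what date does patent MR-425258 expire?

Earliest priority filing: 25 March 2002.
Base term: 25 March 2002 + 18 years → 25 March 2020.
Interference Suspension Credit: +587 days → 2 November 2021.
Processing Delay Credit: +550 days → 6 May 2023.

May 6, 2023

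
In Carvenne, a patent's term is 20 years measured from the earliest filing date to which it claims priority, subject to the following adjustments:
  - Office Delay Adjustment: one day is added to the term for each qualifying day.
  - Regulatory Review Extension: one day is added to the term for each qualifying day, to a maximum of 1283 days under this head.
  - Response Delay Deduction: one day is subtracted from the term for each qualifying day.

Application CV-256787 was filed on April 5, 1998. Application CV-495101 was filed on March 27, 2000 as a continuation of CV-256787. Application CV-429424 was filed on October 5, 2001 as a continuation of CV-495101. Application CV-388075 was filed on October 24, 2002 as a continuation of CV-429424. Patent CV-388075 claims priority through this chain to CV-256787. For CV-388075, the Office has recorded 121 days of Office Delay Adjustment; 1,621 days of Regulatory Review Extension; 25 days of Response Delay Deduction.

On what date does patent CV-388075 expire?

Earliest priority filing: 5 April 1998.
Base term: 5 April 1998 + 20 years → 5 April 2018.
Office Delay Adjustment: +121 days → 4 August 2018.
Regulatory Review Extension: 1621 days claimed exceeds the 1283-day cap, so +1283 days → 7 February 2022.
Response Delay Deduction: −25 days → 13 January 2022.

2022-01-13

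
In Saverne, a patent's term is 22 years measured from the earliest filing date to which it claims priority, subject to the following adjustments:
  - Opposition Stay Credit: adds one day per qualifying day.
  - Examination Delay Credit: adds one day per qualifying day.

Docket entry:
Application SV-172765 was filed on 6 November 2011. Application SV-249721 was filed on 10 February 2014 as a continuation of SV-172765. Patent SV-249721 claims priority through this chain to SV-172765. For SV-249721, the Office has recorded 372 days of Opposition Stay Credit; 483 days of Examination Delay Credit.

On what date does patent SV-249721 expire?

Earliest priority filing: 6 November 2011.
Base term: 6 November 2011 + 22 years → 6 November 2033.
Opposition Stay Credit: +372 days → 13 November 2034.
Examination Delay Credit: +483 days → 10 March 2036.

March 10, 2036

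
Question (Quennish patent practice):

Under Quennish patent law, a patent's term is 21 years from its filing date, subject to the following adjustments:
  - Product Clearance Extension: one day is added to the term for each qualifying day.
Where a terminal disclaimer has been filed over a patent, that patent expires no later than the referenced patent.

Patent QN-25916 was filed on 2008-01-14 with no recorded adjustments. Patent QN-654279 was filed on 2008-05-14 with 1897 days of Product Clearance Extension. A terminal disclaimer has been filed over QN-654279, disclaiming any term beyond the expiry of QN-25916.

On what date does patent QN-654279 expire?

2029-01-14

Natural term of QN-654279:
  Base: filing + 21 years → 14 May 2029.
  Product Clearance Extension: +1897 days → 24 July 2034.
Expiry of referenced patent QN-25916:
  Base: filing + 21 years → 14 January 2029.
Terminal disclaimer: QN-654279 expires on the earlier of 24 July 2034 and 14 January 2029.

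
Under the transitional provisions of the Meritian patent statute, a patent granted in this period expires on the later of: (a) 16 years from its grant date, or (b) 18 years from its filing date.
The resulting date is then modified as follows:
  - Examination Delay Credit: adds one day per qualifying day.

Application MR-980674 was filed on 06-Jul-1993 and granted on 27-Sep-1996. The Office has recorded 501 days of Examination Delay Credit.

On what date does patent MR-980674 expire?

2014-02-10

(a) grant + 16 years → 27 September 2012.
(b) filing + 18 years → 6 July 2011.
Later of the two: 27 September 2012.
Examination Delay Credit: +501 days → 10 February 2014.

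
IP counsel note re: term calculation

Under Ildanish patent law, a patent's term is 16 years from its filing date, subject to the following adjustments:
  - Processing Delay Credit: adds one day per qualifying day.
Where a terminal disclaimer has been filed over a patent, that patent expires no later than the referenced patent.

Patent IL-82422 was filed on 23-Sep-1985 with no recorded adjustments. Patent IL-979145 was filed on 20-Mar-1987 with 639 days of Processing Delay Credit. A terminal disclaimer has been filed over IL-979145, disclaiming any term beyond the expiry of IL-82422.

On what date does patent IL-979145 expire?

Natural term of IL-979145:
  Base: filing + 16 years → 20 March 2003.
  Processing Delay Credit: +639 days → 18 December 2004.
Expiry of referenced patent IL-82422:
  Base: filing + 16 years → 23 September 2001.
Terminal disclaimer: IL-979145 expires on the earlier of 18 December 2004 and 23 September 2001.

2001-09-23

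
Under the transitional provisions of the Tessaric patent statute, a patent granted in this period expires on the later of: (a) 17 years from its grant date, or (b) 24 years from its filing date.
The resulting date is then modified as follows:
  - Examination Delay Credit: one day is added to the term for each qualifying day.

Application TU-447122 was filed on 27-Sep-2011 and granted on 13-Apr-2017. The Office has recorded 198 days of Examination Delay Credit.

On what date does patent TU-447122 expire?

(a) grant + 17 years → 13 April 2034.
(b) filing + 24 years → 27 September 2035.
Later of the two: 27 September 2035.
Examination Delay Credit: +198 days → 12 April 2036.

April 12, 2036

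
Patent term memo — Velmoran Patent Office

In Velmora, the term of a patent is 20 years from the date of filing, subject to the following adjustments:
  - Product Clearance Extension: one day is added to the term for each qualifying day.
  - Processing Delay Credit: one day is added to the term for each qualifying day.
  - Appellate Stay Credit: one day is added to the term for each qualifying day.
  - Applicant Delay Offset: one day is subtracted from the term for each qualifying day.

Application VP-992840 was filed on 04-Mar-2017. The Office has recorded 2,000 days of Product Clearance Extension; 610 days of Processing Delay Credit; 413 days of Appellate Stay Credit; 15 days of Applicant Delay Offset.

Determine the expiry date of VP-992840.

Base term: filing date + 20 years → 4 March 2037.
Product Clearance Extension: +2000 days → 25 August 2042.
Processing Delay Credit: +610 days → 26 April 2044.
Appellate Stay Credit: +413 days → 13 June 2045.
Applicant Delay Offset: −15 days → 29 May 2045.

2045-05-29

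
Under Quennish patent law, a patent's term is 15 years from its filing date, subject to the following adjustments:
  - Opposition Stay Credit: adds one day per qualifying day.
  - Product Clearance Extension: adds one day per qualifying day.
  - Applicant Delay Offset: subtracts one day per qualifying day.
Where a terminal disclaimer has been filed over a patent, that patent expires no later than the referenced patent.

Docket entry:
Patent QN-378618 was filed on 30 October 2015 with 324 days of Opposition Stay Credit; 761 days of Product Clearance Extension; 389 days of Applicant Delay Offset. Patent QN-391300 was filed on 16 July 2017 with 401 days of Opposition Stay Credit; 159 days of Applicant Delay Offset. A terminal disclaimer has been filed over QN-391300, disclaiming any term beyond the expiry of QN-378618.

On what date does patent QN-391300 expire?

September 25, 2032

Natural term of QN-391300:
  Base: filing + 15 years → 16 July 2032.
  Opposition Stay Credit: +401 days → 21 August 2033.
  Applicant Delay Offset: −159 days → 15 March 2033.
Expiry of referenced patent QN-378618:
  Base: filing + 15 years → 30 October 2030.
  Opposition Stay Credit: +324 days → 19 September 2031.
  Product Clearance Extension: +761 days → 19 October 2033.
  Applicant Delay Offset: −389 days → 25 September 2032.
Terminal disclaimer: QN-391300 expires on the earlier of 15 March 2033 and 25 September 2032.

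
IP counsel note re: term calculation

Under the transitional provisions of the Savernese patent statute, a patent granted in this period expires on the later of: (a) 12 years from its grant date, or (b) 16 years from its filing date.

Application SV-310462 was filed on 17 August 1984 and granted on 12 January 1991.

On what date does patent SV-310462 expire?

2003-01-12

(a) grant + 12 years → 12 January 2003.
(b) filing + 16 years → 17 August 2000.
Later of the two: 12 January 2003.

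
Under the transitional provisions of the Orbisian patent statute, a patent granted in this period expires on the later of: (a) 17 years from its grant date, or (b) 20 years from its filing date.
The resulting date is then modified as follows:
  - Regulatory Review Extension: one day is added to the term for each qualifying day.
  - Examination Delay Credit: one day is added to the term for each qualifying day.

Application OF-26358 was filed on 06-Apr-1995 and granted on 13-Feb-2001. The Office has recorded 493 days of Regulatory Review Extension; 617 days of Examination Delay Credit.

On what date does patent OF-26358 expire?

(a) grant + 17 years → 13 February 2018.
(b) filing + 20 years → 6 April 2015.
Later of the two: 13 February 2018.
Regulatory Review Extension: +493 days → 21 June 2019.
Examination Delay Credit: +617 days → 27 February 2021.

February 27, 2021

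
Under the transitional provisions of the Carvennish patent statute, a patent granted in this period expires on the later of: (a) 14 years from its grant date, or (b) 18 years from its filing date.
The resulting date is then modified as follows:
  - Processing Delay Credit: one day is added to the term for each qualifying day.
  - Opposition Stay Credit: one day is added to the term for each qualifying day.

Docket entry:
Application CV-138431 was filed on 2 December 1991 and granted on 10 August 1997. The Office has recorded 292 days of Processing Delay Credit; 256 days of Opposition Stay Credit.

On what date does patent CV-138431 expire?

February 8, 2013

(a) grant + 14 years → 10 August 2011.
(b) filing + 18 years → 2 December 2009.
Later of the two: 10 August 2011.
Processing Delay Credit: +292 days → 28 May 2012.
Opposition Stay Credit: +256 days → 8 February 2013.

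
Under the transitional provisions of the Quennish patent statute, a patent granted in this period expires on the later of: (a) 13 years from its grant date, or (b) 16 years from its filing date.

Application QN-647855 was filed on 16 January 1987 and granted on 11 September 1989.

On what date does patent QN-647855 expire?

(a) grant + 13 years → 11 September 2002.
(b) filing + 16 years → 16 January 2003.
Later of the two: 16 January 2003.

January 16, 2003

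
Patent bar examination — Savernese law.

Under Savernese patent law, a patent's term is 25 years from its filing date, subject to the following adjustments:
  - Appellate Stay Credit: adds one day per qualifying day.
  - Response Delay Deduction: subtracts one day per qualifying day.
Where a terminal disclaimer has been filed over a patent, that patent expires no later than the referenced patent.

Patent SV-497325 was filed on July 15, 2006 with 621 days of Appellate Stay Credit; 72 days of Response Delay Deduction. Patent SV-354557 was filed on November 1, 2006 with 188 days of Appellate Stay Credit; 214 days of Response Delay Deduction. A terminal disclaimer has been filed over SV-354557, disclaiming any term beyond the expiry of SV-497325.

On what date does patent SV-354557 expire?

2031-10-06

Natural term of SV-354557:
  Base: filing + 25 years → 1 November 2031.
  Appellate Stay Credit: +188 days → 7 May 2032.
  Response Delay Deduction: −214 days → 6 October 2031.
Expiry of referenced patent SV-497325:
  Base: filing + 25 years → 15 July 2031.
  Appellate Stay Credit: +621 days → 27 March 2033.
  Response Delay Deduction: −72 days → 14 January 2033.
Terminal disclaimer: SV-354557 expires on the earlier of 6 October 2031 and 14 January 2033.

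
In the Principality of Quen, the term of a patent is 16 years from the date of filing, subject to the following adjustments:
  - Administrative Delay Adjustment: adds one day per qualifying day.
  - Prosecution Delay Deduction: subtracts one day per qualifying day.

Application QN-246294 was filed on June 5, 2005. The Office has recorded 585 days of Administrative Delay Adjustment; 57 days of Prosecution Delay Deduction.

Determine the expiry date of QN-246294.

2022-11-15

Base term: filing date + 16 years → 5 June 2021.
Administrative Delay Adjustment: +585 days → 11 January 2023.
Prosecution Delay Deduction: −57 days → 15 November 2022.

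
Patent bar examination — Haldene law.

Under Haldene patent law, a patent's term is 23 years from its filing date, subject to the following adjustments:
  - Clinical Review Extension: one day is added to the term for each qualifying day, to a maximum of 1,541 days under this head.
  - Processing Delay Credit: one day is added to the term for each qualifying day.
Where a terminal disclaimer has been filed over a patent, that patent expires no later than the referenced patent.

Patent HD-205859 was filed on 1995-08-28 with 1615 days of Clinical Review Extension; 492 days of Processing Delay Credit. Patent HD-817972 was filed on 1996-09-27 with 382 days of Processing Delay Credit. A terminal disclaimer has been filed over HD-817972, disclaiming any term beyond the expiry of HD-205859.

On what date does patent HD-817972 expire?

Natural term of HD-817972:
  Base: filing + 23 years → 27 September 2019.
  Processing Delay Credit: +382 days → 13 October 2020.
Expiry of referenced patent HD-205859:
  Base: filing + 23 years → 28 August 2018.
  Clinical Review Extension: 1615 days claimed exceeds the 1541-day cap, so +1541 days → 16 November 2022.
  Processing Delay Credit: +492 days → 22 March 2024.
Terminal disclaimer: HD-817972 expires on the earlier of 13 October 2020 and 22 March 2024.

October 13, 2020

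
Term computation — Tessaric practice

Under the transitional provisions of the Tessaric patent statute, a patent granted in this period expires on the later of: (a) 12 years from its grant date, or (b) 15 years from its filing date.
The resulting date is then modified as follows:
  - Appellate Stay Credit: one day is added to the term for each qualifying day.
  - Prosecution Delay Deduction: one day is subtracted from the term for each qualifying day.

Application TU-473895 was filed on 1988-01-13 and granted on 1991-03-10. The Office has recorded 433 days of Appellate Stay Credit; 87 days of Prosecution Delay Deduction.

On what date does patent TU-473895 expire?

(a) grant + 12 years → 10 March 2003.
(b) filing + 15 years → 13 January 2003.
Later of the two: 10 March 2003.
Appellate Stay Credit: +433 days → 16 May 2004.
Prosecution Delay Deduction: −87 days → 19 February 2004.

February 19, 2004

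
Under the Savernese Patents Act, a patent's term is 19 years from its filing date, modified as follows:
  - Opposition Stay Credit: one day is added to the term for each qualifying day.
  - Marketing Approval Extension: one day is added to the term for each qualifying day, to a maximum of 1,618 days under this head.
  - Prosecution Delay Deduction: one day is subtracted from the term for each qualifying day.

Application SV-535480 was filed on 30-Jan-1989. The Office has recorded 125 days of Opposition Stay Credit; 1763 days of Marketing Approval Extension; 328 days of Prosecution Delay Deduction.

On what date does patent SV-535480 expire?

December 15, 2011

Base term: filing date + 19 years → 30 January 2008.
Opposition Stay Credit: +125 days → 3 June 2008.
Marketing Approval Extension: 1763 days claimed exceeds the 1618-day cap, so +1618 days → 7 November 2012.
Prosecution Delay Deduction: −328 days → 15 December 2011.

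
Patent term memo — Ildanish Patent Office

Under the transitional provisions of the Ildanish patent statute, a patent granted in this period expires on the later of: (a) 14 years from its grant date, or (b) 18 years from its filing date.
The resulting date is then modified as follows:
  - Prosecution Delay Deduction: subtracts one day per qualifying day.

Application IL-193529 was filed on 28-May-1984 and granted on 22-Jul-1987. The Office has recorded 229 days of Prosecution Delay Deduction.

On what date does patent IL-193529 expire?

(a) grant + 14 years → 22 July 2001.
(b) filing + 18 years → 28 May 2002.
Later of the two: 28 May 2002.
Prosecution Delay Deduction: −229 days → 11 October 2001.

October 11, 2001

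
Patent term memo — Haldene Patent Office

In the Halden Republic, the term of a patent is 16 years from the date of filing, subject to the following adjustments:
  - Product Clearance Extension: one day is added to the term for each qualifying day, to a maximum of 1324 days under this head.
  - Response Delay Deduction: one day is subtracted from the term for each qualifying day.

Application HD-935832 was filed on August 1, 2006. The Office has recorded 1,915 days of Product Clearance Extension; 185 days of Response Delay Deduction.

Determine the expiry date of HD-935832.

September 13, 2025

Base term: filing date + 16 years → 1 August 2022.
Product Clearance Extension: 1915 days claimed exceeds the 1324-day cap, so +1324 days → 17 March 2026.
Response Delay Deduction: −185 days → 13 September 2025.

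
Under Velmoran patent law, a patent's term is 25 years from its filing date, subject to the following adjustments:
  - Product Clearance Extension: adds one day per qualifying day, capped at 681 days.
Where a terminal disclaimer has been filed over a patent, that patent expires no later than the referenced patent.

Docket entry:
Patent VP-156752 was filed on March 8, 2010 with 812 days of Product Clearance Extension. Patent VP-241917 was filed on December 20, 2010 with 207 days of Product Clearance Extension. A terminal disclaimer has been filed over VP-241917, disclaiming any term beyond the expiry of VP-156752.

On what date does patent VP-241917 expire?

2036-07-14

Natural term of VP-241917:
  Base: filing + 25 years → 20 December 2035.
  Product Clearance Extension: 207 days (within the 681-day cap) → +207 days → 14 July 2036.
Expiry of referenced patent VP-156752:
  Base: filing + 25 years → 8 March 2035.
  Product Clearance Extension: 812 days claimed exceeds the 681-day cap, so +681 days → 17 January 2037.
Terminal disclaimer: VP-241917 expires on the earlier of 14 July 2036 and 17 January 2037.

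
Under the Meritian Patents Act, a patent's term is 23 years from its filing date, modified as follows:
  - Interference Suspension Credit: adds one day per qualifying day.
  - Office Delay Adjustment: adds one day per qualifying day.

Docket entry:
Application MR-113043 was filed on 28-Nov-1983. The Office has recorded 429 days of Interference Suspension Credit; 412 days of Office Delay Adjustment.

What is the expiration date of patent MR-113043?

March 18, 2009

Base term: filing date + 23 years → 28 November 2006.
Interference Suspension Credit: +429 days → 31 January 2008.
Office Delay Adjustment: +412 days → 18 March 2009.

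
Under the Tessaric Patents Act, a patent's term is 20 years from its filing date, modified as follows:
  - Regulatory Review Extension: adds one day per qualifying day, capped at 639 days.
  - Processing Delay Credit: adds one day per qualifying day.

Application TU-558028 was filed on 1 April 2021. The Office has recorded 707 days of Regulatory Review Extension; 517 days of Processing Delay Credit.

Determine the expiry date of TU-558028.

2044-05-31

Base term: filing date + 20 years → 1 April 2041.
Regulatory Review Extension: 707 days claimed exceeds the 639-day cap, so +639 days → 31 December 2042.
Processing Delay Credit: +517 days → 31 May 2044.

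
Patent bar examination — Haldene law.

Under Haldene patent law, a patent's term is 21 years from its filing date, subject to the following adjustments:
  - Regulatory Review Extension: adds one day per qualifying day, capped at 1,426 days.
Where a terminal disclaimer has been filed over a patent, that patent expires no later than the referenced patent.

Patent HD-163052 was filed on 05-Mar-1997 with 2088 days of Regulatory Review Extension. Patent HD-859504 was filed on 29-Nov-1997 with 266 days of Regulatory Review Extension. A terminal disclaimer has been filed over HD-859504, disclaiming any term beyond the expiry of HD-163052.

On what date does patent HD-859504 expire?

Natural term of HD-859504:
  Base: filing + 21 years → 29 November 2018.
  Regulatory Review Extension: 266 days (within the 1426-day cap) → +266 days → 22 August 2019.
Expiry of referenced patent HD-163052:
  Base: filing + 21 years → 5 March 2018.
  Regulatory Review Extension: 2088 days claimed exceeds the 1426-day cap, so +1426 days → 29 January 2022.
Terminal disclaimer: HD-859504 expires on the earlier of 22 August 2019 and 29 January 2022.

2019-08-22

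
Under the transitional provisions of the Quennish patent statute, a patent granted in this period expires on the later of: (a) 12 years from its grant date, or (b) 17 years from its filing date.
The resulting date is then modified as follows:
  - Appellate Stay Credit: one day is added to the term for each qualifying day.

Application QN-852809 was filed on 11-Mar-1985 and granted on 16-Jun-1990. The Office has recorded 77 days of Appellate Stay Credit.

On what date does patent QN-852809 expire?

(a) grant + 12 years → 16 June 2002.
(b) filing + 17 years → 11 March 2002.
Later of the two: 16 June 2002.
Appellate Stay Credit: +77 days → 1 September 2002.

September 1, 2002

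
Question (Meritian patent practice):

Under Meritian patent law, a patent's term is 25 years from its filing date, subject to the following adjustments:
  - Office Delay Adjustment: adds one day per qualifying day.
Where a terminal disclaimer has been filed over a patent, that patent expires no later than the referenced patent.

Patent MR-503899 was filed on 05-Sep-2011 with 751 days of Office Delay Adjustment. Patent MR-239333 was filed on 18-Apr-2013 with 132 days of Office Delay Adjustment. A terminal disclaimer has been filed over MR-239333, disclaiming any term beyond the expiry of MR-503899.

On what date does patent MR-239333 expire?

Natural term of MR-239333:
  Base: filing + 25 years → 18 April 2038.
  Office Delay Adjustment: +132 days → 28 August 2038.
Expiry of referenced patent MR-503899:
  Base: filing + 25 years → 5 September 2036.
  Office Delay Adjustment: +751 days → 26 September 2038.
Terminal disclaimer: MR-239333 expires on the earlier of 28 August 2038 and 26 September 2038.

August 28, 2038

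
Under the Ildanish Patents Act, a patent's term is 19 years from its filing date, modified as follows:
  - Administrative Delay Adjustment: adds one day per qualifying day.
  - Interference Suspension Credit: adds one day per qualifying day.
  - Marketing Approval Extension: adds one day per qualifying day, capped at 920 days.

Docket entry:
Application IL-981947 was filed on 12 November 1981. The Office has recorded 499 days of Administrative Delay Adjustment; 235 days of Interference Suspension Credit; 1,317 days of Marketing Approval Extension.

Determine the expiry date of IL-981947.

May 24, 2005

Base term: filing date + 19 years → 12 November 2000.
Administrative Delay Adjustment: +499 days → 26 March 2002.
Interference Suspension Credit: +235 days → 16 November 2002.
Marketing Approval Extension: 1317 days claimed exceeds the 920-day cap, so +920 days → 24 May 2005.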